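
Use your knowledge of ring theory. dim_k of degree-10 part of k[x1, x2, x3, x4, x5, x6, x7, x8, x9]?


C(d+n-1,n-1)=C(18,8)=43758


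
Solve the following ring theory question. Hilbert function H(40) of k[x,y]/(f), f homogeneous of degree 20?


H(t)=d for t>=d-1.
d=20, t=40
H(40)=20


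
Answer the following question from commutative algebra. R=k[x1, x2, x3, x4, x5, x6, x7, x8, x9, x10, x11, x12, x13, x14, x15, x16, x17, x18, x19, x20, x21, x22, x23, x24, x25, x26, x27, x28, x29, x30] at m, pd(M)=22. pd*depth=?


pd+depth=30
depth=30-22=8
pd*depth=22*8=176


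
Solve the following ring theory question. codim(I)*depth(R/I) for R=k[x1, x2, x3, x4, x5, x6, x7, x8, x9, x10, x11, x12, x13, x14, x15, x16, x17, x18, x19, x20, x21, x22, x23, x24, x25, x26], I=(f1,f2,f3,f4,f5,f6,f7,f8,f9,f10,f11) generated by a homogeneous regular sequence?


codim=11, depth=dim(R/I)=26-11=15
Product=11*15=165


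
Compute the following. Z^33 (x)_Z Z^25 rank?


rank(M(x)N) = rank(M)*rank(N)
33*25 = 825


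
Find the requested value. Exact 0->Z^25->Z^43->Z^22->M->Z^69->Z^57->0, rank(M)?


Alt sum=0:
(-1)^0*25 + (-1)^1*43 + (-1)^2*22 + (-1)^3*? + (-1)^4*69 + (-1)^5*57=0
rank(M)=16


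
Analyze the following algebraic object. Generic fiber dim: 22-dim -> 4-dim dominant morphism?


dim(fiber)=dim(X)-dim(Y)=22-4=18


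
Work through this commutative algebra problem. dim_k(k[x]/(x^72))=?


Basis: 1,x,...,x^71
dim=72


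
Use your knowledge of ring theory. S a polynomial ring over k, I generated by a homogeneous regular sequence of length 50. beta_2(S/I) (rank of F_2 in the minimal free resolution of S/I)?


Regular sequence => Koszul complex is the minimal free resolution.
Syz_1 minimally generated by Koszul relations f_i*e_j - f_j*e_i (i<j): mu(Syz_1) = beta_2 = C(m,2) = m(m-1)/2
m=50
50*49/2 = 1225


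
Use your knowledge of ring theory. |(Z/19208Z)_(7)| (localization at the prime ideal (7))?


7-primary part: 19208=7^4*8
Size=7^4=2401


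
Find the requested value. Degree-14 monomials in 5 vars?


C(d+n-1,n-1)=C(18,4)=3060


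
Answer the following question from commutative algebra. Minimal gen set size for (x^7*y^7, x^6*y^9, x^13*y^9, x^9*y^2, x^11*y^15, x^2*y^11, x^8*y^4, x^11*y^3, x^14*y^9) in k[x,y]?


Remove redundant (divisible by others).
x^13*y^9 redundant.
x^11*y^3 redundant.
x^14*y^9 redundant.
x^11*y^15 redundant.
Min: x^9*y^2, x^8*y^4, x^7*y^7, x^6*y^9, x^2*y^11
Count=5


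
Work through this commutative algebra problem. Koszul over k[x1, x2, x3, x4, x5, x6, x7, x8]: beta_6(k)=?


C(n,i)=C(8,6)=28


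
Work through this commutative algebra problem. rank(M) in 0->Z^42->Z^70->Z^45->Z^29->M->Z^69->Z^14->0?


Alt sum=0:
(-1)^0*42 + (-1)^1*70 + (-1)^2*45 + (-1)^3*29 + (-1)^4*? + (-1)^5*69 + (-1)^6*14=0
rank(M)=67


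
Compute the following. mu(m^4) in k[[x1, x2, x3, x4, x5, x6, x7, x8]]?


C(n+d-1,d)=C(11,4)=330


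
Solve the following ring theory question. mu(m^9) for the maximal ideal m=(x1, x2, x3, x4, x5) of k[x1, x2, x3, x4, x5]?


Graded Nakayama: mu(m^d) = dim_k (m^d/m^(d+1)) = #degree-9 monomials in 5 vars
C(n+d-1,d)=C(13,9)=715


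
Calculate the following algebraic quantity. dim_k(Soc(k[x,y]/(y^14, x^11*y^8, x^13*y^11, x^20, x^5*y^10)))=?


Socle = ann(m) = span of standard monomials u with x*u, y*u in I (staircase corners).
Redundant generators: x^13*y^11
Minimal generators: x^20, x^11*y^8, x^5*y^10, y^14
Corners: x^4y^13, x^10y^9, x^19y^7
Socle dim=3


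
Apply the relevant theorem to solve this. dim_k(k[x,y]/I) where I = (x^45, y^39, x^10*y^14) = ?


k[x,y]/I, I = (x^45, y^39, x^10*y^14)
Rect: 45x39=1755. Corner: (45-10)x(39-14)=875.
dim = 1755-875 = 880


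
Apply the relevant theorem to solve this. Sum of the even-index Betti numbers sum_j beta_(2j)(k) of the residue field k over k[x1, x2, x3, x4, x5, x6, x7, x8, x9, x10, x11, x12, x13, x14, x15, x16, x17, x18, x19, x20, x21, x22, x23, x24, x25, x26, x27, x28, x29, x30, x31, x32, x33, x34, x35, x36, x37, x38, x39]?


Koszul resolution: beta_i(k)=C(n,i), n=39
sum_even C(39,i) = 2^(n-1) = 2^38 = 274877906944


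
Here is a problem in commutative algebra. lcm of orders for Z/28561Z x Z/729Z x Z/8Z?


Exponent = lcm of the cyclic orders; pairwise coprime => product.
13^4*3^6*2^3=28561*729*8=166567752


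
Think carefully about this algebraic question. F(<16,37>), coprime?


gcd(16,37)=1 => F=ab-a-b=16*37-16-37=592-53=539


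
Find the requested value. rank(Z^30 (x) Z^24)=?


rank(M(x)N) = rank(M)*rank(N)
30*24 = 720


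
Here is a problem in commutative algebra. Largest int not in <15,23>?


gcd(15,23)=1 => F=ab-a-b=15*23-15-23=345-38=307


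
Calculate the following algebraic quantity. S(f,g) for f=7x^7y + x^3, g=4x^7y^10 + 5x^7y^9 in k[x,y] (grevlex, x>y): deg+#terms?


LT(f)=7x^7y, LT(g)=4x^7y^10
lcm(LM)=x^7y^10
S(f,g) (scaled by 28 to clear denominators) = 4y^9*f - 7*g = -35x^7y^9 + 4x^3y^9
2 terms, deg 16.
16+2=18


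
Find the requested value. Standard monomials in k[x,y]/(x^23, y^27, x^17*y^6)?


k[x,y]/I, I = (x^23, y^27, x^17*y^6)
Rect: 23x27=621. Corner: (23-17)x(27-6)=126.
dim = 621-126 = 495


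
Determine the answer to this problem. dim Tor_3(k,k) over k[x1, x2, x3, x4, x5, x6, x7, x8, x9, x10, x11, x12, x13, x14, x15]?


Koszul: C(n,i)=C(15,3)=455


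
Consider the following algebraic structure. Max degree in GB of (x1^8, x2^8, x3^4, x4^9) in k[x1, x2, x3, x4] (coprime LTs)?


Pure powers, coprime LTs => already GB.
Degrees: 8, 8, 4, 9
Max=9


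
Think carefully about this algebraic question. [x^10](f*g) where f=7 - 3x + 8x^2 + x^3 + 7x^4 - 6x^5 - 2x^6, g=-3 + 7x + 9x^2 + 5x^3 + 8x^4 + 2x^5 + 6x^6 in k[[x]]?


[x^10] = sum a_i*b_j, i+j=10
  7*6=42
  -6*2=-12
  -2*8=-16
Sum=14


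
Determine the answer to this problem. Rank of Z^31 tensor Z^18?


rank(M(x)N) = rank(M)*rank(N)
31*18 = 558


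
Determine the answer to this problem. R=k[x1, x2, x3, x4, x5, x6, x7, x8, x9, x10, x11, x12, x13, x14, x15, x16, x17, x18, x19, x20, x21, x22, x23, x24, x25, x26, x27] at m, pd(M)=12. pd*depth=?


pd+depth=27
depth=27-12=15
pd*depth=12*15=180


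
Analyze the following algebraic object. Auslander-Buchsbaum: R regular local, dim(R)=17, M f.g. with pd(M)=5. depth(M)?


pd+depth=depth(R)=17
depth=17-5=12


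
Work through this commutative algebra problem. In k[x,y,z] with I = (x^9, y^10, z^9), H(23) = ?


Need i<9, j<10, k<9 with i+j+k=23.
For each i, j ranges over max(0,23-i-8)..min(9,23-i):
  i=0: j in [15,9] -> 0
  i=1: j in [14,9] -> 0
  i=2: j in [13,9] -> 0
  i=3: j in [12,9] -> 0
  i=4: j in [11,9] -> 0
  i=5: j in [10,9] -> 0
  i=6: j in [9,9] -> 1
  i=7: j in [8,9] -> 2
  i=8: j in [7,9] -> 3
H(23) = 0+0+0+0+0+0+1+2+3 = 6


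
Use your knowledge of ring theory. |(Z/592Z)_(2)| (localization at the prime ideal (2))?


2-primary part: 592=2^4*37
Size=2^4=16


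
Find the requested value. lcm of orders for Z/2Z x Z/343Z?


Exponent = lcm of the cyclic orders; pairwise coprime => product.
2^1*7^3=2*343=686


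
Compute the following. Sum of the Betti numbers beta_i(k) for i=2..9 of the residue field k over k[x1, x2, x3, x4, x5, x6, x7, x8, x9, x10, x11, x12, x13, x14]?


Koszul resolution: beta_i(k)=C(n,i), n=14
C(14,2)=91, C(14,3)=364, C(14,4)=1001, C(14,5)=2002, C(14,6)=3003, C(14,7)=3432, C(14,8)=3003, C(14,9)=2002
Sum=14898


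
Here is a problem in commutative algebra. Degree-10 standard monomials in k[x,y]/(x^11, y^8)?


k[x,y], I = (x^11, y^8), d = 10
Need i < 11 and d-i < 8.
Range: 3 <= i <= 10.
H(10) = 8


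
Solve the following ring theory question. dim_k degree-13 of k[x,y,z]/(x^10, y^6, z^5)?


Need i<10, j<6, k<5 with i+j+k=13.
For each i, j ranges over max(0,13-i-4)..min(5,13-i):
  i=0: j in [9,5] -> 0
  i=1: j in [8,5] -> 0
  i=2: j in [7,5] -> 0
  i=3: j in [6,5] -> 0
  i=4: j in [5,5] -> 1
  i=5: j in [4,5] -> 2
  i=6: j in [3,5] -> 3
  i=7: j in [2,5] -> 4
  i=8: j in [1,5] -> 5
  i=9: j in [0,4] -> 5
H(13) = 0+0+0+0+1+2+3+4+5+5 = 20


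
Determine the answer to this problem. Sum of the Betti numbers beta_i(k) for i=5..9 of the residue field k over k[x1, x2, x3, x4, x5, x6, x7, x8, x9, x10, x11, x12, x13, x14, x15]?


Koszul resolution: beta_i(k)=C(n,i), n=15
C(15,5)=3003, C(15,6)=5005, C(15,7)=6435, C(15,8)=6435, C(15,9)=5005
Sum=25883


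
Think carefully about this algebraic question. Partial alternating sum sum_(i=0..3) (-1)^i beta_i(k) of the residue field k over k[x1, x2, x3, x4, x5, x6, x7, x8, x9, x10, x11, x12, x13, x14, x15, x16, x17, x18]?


Koszul resolution: beta_i(k)=C(n,i), n=18
sum_(i=0..p) (-1)^i C(n,i) = (-1)^p C(n-1,p)
(-1)^3*C(17,3) = (-1)^3*680 = -680


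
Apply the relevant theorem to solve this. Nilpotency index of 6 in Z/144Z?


6^k mod 144:
k=1: 6
k=2: 36
k=3: 72
k=4: 0
First zero at k = 4


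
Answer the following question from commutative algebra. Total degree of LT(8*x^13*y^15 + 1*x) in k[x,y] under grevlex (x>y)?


LT: 8*x^13*y^15
deg_x=13, deg_y=15
Total=13+15=28


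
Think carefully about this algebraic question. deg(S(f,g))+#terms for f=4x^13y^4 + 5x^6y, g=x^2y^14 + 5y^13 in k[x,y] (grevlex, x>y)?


LT(f)=4x^13y^4, LT(g)=x^2y^14
lcm(LM)=x^13y^14
S(f,g) (scaled by 4 to clear denominators) = y^10*f - 4x^11*g = -20x^11y^13 + 5x^6y^11
2 terms, deg 24.
24+2=26


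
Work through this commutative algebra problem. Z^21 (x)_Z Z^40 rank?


rank(M(x)N) = rank(M)*rank(N)
21*40 = 840


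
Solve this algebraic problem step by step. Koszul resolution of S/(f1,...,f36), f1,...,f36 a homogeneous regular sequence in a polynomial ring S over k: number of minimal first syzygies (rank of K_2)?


Regular sequence => Koszul complex is the minimal free resolution.
Syz_1 minimally generated by Koszul relations f_i*e_j - f_j*e_i (i<j): mu(Syz_1) = beta_2 = C(m,2) = m(m-1)/2
m=36
36*35/2 = 630


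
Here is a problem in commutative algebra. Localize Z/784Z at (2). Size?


2-primary part: 784=2^4*49
Size=2^4=16


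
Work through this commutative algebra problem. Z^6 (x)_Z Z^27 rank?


rank(M(x)N) = rank(M)*rank(N)
6*27 = 162


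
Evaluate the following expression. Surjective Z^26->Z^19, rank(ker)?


rank(ker) = 26-19 = 7


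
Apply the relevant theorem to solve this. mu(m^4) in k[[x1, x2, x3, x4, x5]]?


C(n+d-1,d)=C(8,4)=70


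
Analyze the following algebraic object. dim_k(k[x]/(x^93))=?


Basis: 1,x,...,x^92
dim=93


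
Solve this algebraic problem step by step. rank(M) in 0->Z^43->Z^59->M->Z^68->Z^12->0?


Alt sum=0:
(-1)^0*43 + (-1)^1*59 + (-1)^2*? + (-1)^3*68 + (-1)^4*12=0
rank(M)=72


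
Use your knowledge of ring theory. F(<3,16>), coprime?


gcd(3,16)=1 => F=ab-a-b=3*16-3-16=48-19=29


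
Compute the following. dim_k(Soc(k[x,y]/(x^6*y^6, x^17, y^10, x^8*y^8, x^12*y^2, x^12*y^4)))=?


Socle = ann(m) = span of standard monomials u with x*u, y*u in I (staircase corners).
Redundant generators: x^12*y^4, x^8*y^8
Minimal generators: x^17, x^12*y^2, x^6*y^6, y^10
Corners: x^5y^9, x^11y^5, x^16y
Socle dim=3


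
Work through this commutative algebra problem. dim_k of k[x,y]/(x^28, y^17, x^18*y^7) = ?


k[x,y]/I, I = (x^28, y^17, x^18*y^7)
Rect: 28x17=476. Corner: (28-18)x(17-7)=100.
dim = 476-100 = 376


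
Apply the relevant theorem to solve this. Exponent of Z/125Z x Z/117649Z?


Exponent = lcm of the cyclic orders; pairwise coprime => product.
5^3*7^6=125*117649=14706125


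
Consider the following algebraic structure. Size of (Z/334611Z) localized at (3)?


3-primary part: 334611=3^9*17
Size=3^9=19683


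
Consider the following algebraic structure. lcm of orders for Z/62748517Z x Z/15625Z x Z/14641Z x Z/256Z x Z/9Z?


Exponent = lcm of the cyclic orders; pairwise coprime => product.
13^7*5^6*11^4*2^8*3^2=62748517*15625*14641*256*9=33073237346292000000


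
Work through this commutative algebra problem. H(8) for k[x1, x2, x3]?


C(d+n-1,n-1)=C(10,2)=45


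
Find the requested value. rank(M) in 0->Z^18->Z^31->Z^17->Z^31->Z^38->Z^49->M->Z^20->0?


Alt sum=0:
(-1)^0*18 + (-1)^1*31 + (-1)^2*17 + (-1)^3*31 + (-1)^4*38 + (-1)^5*49 + (-1)^6*? + (-1)^7*20=0
rank(M)=58


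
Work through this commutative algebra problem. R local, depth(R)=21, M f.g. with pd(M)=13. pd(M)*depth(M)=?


pd+depth=21
depth=21-13=8
pd*depth=13*8=104


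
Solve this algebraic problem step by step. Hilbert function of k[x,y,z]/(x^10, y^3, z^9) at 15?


Need i<10, j<3, k<9 with i+j+k=15.
For each i, j ranges over max(0,15-i-8)..min(2,15-i):
  i=0: j in [7,2] -> 0
  i=1: j in [6,2] -> 0
  i=2: j in [5,2] -> 0
  i=3: j in [4,2] -> 0
  i=4: j in [3,2] -> 0
  i=5: j in [2,2] -> 1
  i=6: j in [1,2] -> 2
  i=7: j in [0,2] -> 3
  i=8: j in [0,2] -> 3
  i=9: j in [0,2] -> 3
H(15) = 0+0+0+0+0+1+2+3+3+3 = 12


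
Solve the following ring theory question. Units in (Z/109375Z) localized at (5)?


Local ring = Z/15625Z.
phi(15625) = 5^5*(5-1) = 12500


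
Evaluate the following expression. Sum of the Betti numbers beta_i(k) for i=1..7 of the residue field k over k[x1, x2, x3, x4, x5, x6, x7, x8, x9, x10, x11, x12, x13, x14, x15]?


Koszul resolution: beta_i(k)=C(n,i), n=15
C(15,1)=15, C(15,2)=105, C(15,3)=455, C(15,4)=1365, C(15,5)=3003, C(15,6)=5005, C(15,7)=6435
Sum=16383


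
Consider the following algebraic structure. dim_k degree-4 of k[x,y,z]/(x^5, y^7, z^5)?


Need i<5, j<7, k<5 with i+j+k=4.
For each i, j ranges over max(0,4-i-4)..min(6,4-i):
  i=0: j in [0,4] -> 5
  i=1: j in [0,3] -> 4
  i=2: j in [0,2] -> 3
  i=3: j in [0,1] -> 2
  i=4: j in [0,0] -> 1
H(4) = 5+4+3+2+1 = 15


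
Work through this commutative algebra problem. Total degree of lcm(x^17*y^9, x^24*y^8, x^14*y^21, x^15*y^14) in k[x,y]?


lcm = componentwise max:
x: max(17,24,14,15)=24
y: max(9,8,21,14)=21
Total=24+21=45


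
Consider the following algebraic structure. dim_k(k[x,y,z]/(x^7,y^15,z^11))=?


Basis: x^iy^jz^k, i<7,j<15,k<11
7*15*11=1155


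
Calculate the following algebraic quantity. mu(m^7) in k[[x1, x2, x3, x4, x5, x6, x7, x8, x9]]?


C(n+d-1,d)=C(15,7)=6435


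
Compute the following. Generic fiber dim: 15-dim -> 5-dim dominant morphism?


dim(fiber)=dim(X)-dim(Y)=15-5=10


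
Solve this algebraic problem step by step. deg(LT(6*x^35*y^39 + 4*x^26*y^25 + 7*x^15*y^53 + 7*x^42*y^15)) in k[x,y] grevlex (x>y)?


LT: 6*x^35*y^39
deg_x=35, deg_y=39
Total=35+39=74


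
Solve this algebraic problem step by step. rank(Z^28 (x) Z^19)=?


rank(M(x)N) = rank(M)*rank(N)
28*19 = 532


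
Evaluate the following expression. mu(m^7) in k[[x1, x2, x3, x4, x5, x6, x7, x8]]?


C(n+d-1,d)=C(14,7)=3432


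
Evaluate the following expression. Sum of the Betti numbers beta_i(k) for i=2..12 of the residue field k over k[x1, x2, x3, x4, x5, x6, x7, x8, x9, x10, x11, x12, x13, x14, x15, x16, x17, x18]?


Koszul resolution: beta_i(k)=C(n,i), n=18
C(18,2)=153, C(18,3)=816, C(18,4)=3060, C(18,5)=8568, C(18,6)=18564, C(18,7)=31824, C(18,8)=43758, C(18,9)=48620, C(18,10)=43758, C(18,11)=31824, C(18,12)=18564
Sum=249509


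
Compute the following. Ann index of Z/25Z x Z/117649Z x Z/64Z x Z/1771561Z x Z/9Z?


Exponent = lcm of the cyclic orders; pairwise coprime => product.
5^2*7^6*2^6*11^6*3^2=25*117649*64*1771561*9=3001282273281600


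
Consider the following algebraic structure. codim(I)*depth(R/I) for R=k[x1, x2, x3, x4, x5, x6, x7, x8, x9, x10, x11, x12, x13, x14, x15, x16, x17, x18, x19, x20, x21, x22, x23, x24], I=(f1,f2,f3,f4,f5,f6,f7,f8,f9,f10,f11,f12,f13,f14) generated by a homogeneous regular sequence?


codim=14, depth=dim(R/I)=24-14=10
Product=14*10=140


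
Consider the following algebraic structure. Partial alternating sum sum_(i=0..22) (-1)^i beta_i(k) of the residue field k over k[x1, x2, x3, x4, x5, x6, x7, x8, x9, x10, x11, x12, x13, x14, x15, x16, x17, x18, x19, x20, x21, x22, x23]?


Koszul resolution: beta_i(k)=C(n,i), n=23
sum_(i=0..p) (-1)^i C(n,i) = (-1)^p C(n-1,p)
(-1)^22*C(22,22) = (-1)^22*1 = 1


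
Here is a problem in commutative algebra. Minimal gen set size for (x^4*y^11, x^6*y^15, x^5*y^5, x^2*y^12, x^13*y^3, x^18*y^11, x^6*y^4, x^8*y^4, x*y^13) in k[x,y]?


Remove redundant (divisible by others).
x^6*y^15 redundant.
x^18*y^11 redundant.
x^8*y^4 redundant.
Min: x^13*y^3, x^6*y^4, x^5*y^5, x^4*y^11, x^2*y^12, x*y^13
Count=6


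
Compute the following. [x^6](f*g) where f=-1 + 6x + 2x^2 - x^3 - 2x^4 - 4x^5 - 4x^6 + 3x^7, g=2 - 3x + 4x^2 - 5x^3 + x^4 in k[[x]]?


[x^6] = sum a_i*b_j, i+j=6
  2*1=2
  -1*-5=5
  -2*4=-8
  -4*-3=12
  -4*2=-8
Sum=3


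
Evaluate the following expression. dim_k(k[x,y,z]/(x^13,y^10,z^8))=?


Basis: x^iy^jz^k, i<13,j<10,k<8
13*10*8=1040


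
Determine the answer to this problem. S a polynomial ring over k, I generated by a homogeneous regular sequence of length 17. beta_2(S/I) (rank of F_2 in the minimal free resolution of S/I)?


Regular sequence => Koszul complex is the minimal free resolution.
Syz_1 minimally generated by Koszul relations f_i*e_j - f_j*e_i (i<j): mu(Syz_1) = beta_2 = C(m,2) = m(m-1)/2
m=17
17*16/2 = 136


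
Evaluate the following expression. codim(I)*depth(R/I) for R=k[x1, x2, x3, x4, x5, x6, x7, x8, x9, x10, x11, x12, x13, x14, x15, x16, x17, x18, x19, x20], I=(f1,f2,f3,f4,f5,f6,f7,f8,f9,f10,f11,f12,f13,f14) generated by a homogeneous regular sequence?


codim=14, depth=dim(R/I)=20-14=6
Product=14*6=84


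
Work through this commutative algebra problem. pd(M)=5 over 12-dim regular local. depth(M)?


pd+depth=depth(R)=12
depth=12-5=7


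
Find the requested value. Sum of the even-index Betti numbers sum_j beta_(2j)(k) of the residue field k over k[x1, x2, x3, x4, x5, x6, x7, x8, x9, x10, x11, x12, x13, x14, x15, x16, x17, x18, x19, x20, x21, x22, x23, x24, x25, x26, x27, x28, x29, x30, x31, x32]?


Koszul resolution: beta_i(k)=C(n,i), n=32
sum_even C(32,i) = 2^(n-1) = 2^31 = 2147483648


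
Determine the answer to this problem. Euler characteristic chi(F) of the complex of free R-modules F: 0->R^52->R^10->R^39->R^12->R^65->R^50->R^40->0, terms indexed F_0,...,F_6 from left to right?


chi = sum (-1)^i * rank:
(-1)^0*52=52
(-1)^1*10=-10
(-1)^2*39=39
(-1)^3*12=-12
(-1)^4*65=65
(-1)^5*50=-50
(-1)^6*40=40
chi=124


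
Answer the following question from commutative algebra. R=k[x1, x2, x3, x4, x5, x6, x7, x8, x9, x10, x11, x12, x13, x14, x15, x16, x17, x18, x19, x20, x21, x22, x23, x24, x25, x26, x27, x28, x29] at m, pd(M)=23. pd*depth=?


pd+depth=29
depth=29-23=6
pd*depth=23*6=138


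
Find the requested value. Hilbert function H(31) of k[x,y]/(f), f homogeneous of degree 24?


H(t)=d for t>=d-1.
d=24, t=31
H(31)=24


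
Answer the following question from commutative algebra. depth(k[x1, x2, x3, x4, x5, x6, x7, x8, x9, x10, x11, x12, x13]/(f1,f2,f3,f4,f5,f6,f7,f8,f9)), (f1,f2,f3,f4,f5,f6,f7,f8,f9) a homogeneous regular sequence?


depth(R)=13
depth(R/I)=13-9=4


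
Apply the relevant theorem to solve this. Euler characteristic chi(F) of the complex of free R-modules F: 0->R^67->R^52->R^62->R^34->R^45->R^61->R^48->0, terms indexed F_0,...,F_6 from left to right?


chi = sum (-1)^i * rank:
(-1)^0*67=67
(-1)^1*52=-52
(-1)^2*62=62
(-1)^3*34=-34
(-1)^4*45=45
(-1)^5*61=-61
(-1)^6*48=48
chi=75


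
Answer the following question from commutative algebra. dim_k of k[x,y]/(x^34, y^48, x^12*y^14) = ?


k[x,y]/I, I = (x^34, y^48, x^12*y^14)
Rect: 34x48=1632. Corner: (34-12)x(48-14)=748.
dim = 1632-748 = 884


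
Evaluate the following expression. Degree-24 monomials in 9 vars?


C(d+n-1,n-1)=C(32,8)=10518300


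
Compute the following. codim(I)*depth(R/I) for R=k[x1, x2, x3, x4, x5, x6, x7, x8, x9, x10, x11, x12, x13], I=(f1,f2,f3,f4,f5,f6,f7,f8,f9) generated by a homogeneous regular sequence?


codim=9, depth=dim(R/I)=13-9=4
Product=9*4=36


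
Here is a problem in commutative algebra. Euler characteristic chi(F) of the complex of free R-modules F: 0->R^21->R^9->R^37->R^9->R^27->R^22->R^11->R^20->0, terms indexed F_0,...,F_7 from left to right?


chi = sum (-1)^i * rank:
(-1)^0*21=21
(-1)^1*9=-9
(-1)^2*37=37
(-1)^3*9=-9
(-1)^4*27=27
(-1)^5*22=-22
(-1)^6*11=11
(-1)^7*20=-20
chi=36


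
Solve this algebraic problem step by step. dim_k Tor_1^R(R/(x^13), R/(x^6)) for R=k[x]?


Tor_1(R/I,R/J)=(I cap J)/IJ=(x^13)/(x^19)
dim=19-13=min(13,6)=6


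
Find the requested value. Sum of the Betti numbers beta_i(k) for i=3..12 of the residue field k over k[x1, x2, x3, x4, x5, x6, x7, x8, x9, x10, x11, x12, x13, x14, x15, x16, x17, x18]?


Koszul resolution: beta_i(k)=C(n,i), n=18
C(18,3)=816, C(18,4)=3060, C(18,5)=8568, C(18,6)=18564, C(18,7)=31824, C(18,8)=43758, C(18,9)=48620, C(18,10)=43758, C(18,11)=31824, C(18,12)=18564
Sum=249356


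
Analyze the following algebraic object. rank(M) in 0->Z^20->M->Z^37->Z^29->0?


Alt sum=0:
(-1)^0*20 + (-1)^1*? + (-1)^2*37 + (-1)^3*29=0
rank(M)=28


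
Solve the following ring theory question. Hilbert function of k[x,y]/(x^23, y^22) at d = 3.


k[x,y], I = (x^23, y^22), d = 3
Need i < 23 and d-i < 22.
Range: 0 <= i <= 3.
H(3) = 4


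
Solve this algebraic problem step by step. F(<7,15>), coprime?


gcd(7,15)=1 => F=ab-a-b=7*15-7-15=105-22=83


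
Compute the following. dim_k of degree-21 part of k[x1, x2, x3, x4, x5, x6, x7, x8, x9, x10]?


C(d+n-1,n-1)=C(30,9)=14307150


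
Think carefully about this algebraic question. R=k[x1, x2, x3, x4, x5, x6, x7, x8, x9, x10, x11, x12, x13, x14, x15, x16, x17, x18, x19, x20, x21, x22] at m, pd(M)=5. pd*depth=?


pd+depth=22
depth=22-5=17
pd*depth=5*17=85


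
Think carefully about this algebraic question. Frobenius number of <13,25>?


gcd(13,25)=1 => F=ab-a-b=13*25-13-25=325-38=287


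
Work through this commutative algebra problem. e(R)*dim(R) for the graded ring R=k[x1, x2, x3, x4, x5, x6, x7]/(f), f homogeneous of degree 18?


e(R)=deg(f)=18, dim(R)=7-1=6
e*dim=18*6=108


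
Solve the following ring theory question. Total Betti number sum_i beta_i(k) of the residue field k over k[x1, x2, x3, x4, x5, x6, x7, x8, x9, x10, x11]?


Koszul resolution: beta_i(k)=C(n,i), n=11
sum_i C(11,i) = 2^11 = 2048


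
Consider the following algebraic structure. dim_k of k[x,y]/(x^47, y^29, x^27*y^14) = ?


k[x,y]/I, I = (x^47, y^29, x^27*y^14)
Rect: 47x29=1363. Corner: (47-27)x(29-14)=300.
dim = 1363-300 = 1063


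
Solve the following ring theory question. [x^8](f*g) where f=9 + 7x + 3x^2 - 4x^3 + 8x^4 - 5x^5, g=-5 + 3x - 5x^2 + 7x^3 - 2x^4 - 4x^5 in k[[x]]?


[x^8] = sum a_i*b_j, i+j=8
  -4*-4=16
  8*-2=-16
  -5*7=-35
Sum=-35


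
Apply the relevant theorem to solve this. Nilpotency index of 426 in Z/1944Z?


426^k mod 1944:
k=1: 426
k=2: 684
k=3: 1728
k=4: 1296
k=5: 0
First zero at k = 5


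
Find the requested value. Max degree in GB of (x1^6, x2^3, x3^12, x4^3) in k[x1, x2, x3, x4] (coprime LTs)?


Pure powers, coprime LTs => already GB.
Degrees: 6, 3, 12, 3
Max=12


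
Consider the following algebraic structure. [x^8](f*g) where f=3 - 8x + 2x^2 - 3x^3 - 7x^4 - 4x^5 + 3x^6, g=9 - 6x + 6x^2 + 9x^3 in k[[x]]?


[x^8] = sum a_i*b_j, i+j=8
  -4*9=-36
  3*6=18
Sum=-18


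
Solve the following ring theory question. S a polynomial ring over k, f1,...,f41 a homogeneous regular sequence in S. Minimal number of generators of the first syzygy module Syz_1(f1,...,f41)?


Regular sequence => Koszul complex is the minimal free resolution.
Syz_1 minimally generated by Koszul relations f_i*e_j - f_j*e_i (i<j): mu(Syz_1) = beta_2 = C(m,2) = m(m-1)/2
m=41
41*40/2 = 820


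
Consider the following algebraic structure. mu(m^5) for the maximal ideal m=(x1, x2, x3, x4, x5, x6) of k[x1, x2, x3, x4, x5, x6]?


Graded Nakayama: mu(m^d) = dim_k (m^d/m^(d+1)) = #degree-5 monomials in 6 vars
C(n+d-1,d)=C(10,5)=252


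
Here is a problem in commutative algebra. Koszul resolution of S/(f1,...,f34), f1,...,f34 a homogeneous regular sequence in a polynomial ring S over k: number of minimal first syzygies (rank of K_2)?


Regular sequence => Koszul complex is the minimal free resolution.
Syz_1 minimally generated by Koszul relations f_i*e_j - f_j*e_i (i<j): mu(Syz_1) = beta_2 = C(m,2) = m(m-1)/2
m=34
34*33/2 = 561


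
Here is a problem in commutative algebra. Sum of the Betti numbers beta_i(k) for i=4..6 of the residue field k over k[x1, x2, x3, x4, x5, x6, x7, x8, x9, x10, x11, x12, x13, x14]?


Koszul resolution: beta_i(k)=C(n,i), n=14
C(14,4)=1001, C(14,5)=2002, C(14,6)=3003
Sum=6006


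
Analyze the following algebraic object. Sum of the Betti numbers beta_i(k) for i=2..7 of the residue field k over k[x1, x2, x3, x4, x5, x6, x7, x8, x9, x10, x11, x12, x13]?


Koszul resolution: beta_i(k)=C(n,i), n=13
C(13,2)=78, C(13,3)=286, C(13,4)=715, C(13,5)=1287, C(13,6)=1716, C(13,7)=1716
Sum=5798


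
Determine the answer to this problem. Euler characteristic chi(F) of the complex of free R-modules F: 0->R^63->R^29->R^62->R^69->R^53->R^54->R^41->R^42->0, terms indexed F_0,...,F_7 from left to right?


chi = sum (-1)^i * rank:
(-1)^0*63=63
(-1)^1*29=-29
(-1)^2*62=62
(-1)^3*69=-69
(-1)^4*53=53
(-1)^5*54=-54
(-1)^6*41=41
(-1)^7*42=-42
chi=25


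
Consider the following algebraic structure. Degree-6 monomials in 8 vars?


C(d+n-1,n-1)=C(13,7)=1716


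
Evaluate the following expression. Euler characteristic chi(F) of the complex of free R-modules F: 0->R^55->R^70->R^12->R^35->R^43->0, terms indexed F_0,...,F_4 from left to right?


chi = sum (-1)^i * rank:
(-1)^0*55=55
(-1)^1*70=-70
(-1)^2*12=12
(-1)^3*35=-35
(-1)^4*43=43
chi=5


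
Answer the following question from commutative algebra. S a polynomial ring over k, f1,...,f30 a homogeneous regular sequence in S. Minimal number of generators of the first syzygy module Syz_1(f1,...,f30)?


Regular sequence => Koszul complex is the minimal free resolution.
Syz_1 minimally generated by Koszul relations f_i*e_j - f_j*e_i (i<j): mu(Syz_1) = beta_2 = C(m,2) = m(m-1)/2
m=30
30*29/2 = 435


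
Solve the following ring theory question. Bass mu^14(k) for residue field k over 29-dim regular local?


C(n,i)=C(29,14)=77558760


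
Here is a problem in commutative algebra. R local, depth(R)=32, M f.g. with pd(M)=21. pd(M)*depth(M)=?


pd+depth=32
depth=32-21=11
pd*depth=21*11=231


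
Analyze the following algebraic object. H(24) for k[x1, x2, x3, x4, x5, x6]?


C(d+n-1,n-1)=C(29,5)=118755


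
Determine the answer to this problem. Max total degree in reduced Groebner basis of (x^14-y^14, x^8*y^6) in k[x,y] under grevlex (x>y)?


LT(f1)=x^14, LT(f2)=x^8y^6, lcm=x^14y^6
S(f1,f2) = y^6*f1 - x^6*f2 = -y^20
Reduced GB = {f1, f2, y^20}; degrees 14, 14, 20
Max = 20


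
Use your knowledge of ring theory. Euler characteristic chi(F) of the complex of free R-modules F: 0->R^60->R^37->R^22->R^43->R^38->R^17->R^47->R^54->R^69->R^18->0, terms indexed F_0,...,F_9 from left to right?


chi = sum (-1)^i * rank:
(-1)^0*60=60
(-1)^1*37=-37
(-1)^2*22=22
(-1)^3*43=-43
(-1)^4*38=38
(-1)^5*17=-17
(-1)^6*47=47
(-1)^7*54=-54
(-1)^8*69=69
(-1)^9*18=-18
chi=67


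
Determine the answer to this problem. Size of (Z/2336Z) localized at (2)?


2-primary part: 2336=2^5*73
Size=2^5=32


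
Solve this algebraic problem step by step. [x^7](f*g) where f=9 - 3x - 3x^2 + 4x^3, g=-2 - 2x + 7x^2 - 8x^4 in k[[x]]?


[x^7] = sum a_i*b_j, i+j=7
  4*-8=-32
Sum=-32


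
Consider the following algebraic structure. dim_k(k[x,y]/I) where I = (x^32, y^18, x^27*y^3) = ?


k[x,y]/I, I = (x^32, y^18, x^27*y^3)
Rect: 32x18=576. Corner: (32-27)x(18-3)=75.
dim = 576-75 = 501


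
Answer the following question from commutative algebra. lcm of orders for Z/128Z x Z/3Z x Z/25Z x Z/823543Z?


Exponent = lcm of the cyclic orders; pairwise coprime => product.
2^7*3^1*5^2*7^7=128*3*25*823543=7906012800


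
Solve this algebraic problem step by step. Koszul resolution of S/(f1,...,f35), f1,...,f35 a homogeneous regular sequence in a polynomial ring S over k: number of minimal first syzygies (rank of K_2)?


Regular sequence => Koszul complex is the minimal free resolution.
Syz_1 minimally generated by Koszul relations f_i*e_j - f_j*e_i (i<j): mu(Syz_1) = beta_2 = C(m,2) = m(m-1)/2
m=35
35*34/2 = 595


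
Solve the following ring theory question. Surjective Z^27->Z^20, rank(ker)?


rank(ker) = 27-20 = 7


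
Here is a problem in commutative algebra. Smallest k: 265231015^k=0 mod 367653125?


265231015^k mod 367653125:
k=1: 265231015
k=2: 88770850
k=3: 47762750
k=4: 331638125
k=5: 105043750
k=6: 0
First zero at k = 6


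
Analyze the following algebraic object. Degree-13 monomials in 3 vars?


C(d+n-1,n-1)=C(15,2)=105


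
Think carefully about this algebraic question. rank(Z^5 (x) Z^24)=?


rank(M(x)N) = rank(M)*rank(N)
5*24 = 120


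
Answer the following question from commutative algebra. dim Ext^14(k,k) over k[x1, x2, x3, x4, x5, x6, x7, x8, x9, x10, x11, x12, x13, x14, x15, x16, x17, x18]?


C(n,i)=C(18,14)=3060


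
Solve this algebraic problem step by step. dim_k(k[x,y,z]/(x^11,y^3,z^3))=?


Basis: x^iy^jz^k, i<11,j<3,k<3
11*3*3=99


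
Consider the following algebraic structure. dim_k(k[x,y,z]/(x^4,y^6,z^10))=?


Basis: x^iy^jz^k, i<4,j<6,k<10
4*6*10=240


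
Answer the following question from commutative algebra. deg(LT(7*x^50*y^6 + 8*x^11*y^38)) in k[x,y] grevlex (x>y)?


LT: 7*x^50*y^6
deg_x=50, deg_y=6
Total=50+6=56


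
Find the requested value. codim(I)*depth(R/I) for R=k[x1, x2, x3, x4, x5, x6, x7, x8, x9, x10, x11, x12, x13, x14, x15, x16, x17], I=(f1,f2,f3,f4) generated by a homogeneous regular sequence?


codim=4, depth=dim(R/I)=17-4=13
Product=4*13=52


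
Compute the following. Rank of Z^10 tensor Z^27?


rank(M(x)N) = rank(M)*rank(N)
10*27 = 270


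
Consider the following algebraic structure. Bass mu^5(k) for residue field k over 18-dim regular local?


C(n,i)=C(18,5)=8568


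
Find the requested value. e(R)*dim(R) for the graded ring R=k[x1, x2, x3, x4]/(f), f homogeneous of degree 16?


e(R)=deg(f)=16, dim(R)=4-1=3
e*dim=16*3=48


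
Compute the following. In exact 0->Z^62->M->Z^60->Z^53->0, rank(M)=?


Alt sum=0:
(-1)^0*62 + (-1)^1*? + (-1)^2*60 + (-1)^3*53=0
rank(M)=69


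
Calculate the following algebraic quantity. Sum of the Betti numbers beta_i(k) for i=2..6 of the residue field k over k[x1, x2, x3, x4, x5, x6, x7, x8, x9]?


Koszul resolution: beta_i(k)=C(n,i), n=9
C(9,2)=36, C(9,3)=84, C(9,4)=126, C(9,5)=126, C(9,6)=84
Sum=456


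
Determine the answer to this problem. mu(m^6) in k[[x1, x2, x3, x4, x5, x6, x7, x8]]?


C(n+d-1,d)=C(13,6)=1716


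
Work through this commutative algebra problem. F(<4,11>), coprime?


gcd(4,11)=1 => F=ab-a-b=4*11-4-11=44-15=29


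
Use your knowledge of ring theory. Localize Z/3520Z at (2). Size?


2-primary part: 3520=2^6*55
Size=2^6=64


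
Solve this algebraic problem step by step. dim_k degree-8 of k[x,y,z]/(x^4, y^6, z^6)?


Need i<4, j<6, k<6 with i+j+k=8.
For each i, j ranges over max(0,8-i-5)..min(5,8-i):
  i=0: j in [3,5] -> 3
  i=1: j in [2,5] -> 4
  i=2: j in [1,5] -> 5
  i=3: j in [0,5] -> 6
H(8) = 3+4+5+6 = 18


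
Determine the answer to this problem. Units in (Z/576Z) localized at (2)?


Local ring = Z/64Z.
phi(64) = 2^5*(2-1) = 32


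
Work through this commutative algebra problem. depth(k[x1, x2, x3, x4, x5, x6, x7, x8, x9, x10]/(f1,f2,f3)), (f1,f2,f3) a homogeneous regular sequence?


depth(R)=10
depth(R/I)=10-3=7


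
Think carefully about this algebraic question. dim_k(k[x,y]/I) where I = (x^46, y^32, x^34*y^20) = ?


k[x,y]/I, I = (x^46, y^32, x^34*y^20)
Rect: 46x32=1472. Corner: (46-34)x(32-20)=144.
dim = 1472-144 = 1328


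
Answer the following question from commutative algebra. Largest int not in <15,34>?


gcd(15,34)=1 => F=ab-a-b=15*34-15-34=510-49=461


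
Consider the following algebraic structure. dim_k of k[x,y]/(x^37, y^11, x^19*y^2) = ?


k[x,y]/I, I = (x^37, y^11, x^19*y^2)
Rect: 37x11=407. Corner: (37-19)x(11-2)=162.
dim = 407-162 = 245


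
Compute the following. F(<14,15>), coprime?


gcd(14,15)=1 => F=ab-a-b=14*15-14-15=210-29=181


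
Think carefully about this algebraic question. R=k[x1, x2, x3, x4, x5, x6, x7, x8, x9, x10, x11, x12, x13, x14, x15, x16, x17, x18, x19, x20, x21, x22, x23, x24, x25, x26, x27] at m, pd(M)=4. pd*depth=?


pd+depth=27
depth=27-4=23
pd*depth=4*23=92


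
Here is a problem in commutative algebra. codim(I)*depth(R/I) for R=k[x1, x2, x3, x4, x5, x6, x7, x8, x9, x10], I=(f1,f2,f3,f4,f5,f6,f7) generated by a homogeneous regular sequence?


codim=7, depth=dim(R/I)=10-7=3
Product=7*3=21


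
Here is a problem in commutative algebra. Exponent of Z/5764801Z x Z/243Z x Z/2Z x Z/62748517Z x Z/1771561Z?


Exponent = lcm of the cyclic orders; pairwise coprime => product.
7^8*3^5*2^1*13^7*11^6=5764801*243*2*62748517*1771561=311444141926285587801582


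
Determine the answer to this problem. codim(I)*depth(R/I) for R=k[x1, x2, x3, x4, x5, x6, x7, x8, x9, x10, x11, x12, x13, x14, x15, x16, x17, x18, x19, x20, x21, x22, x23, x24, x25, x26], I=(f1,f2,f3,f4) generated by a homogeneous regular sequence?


codim=4, depth=dim(R/I)=26-4=22
Product=4*22=88


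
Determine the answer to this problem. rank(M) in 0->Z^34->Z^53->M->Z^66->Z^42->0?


Alt sum=0:
(-1)^0*34 + (-1)^1*53 + (-1)^2*? + (-1)^3*66 + (-1)^4*42=0
rank(M)=43


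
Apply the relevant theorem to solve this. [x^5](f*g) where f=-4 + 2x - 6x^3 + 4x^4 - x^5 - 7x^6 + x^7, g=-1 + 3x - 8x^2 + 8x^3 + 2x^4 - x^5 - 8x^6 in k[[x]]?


[x^5] = sum a_i*b_j, i+j=5
  -4*-1=4
  2*2=4
  -6*-8=48
  4*3=12
  -1*-1=1
Sum=69


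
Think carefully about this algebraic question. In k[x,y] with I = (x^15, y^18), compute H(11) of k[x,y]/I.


k[x,y], I = (x^15, y^18), d = 11
Need i < 15 and d-i < 18.
Range: 0 <= i <= 11.
H(11) = 12


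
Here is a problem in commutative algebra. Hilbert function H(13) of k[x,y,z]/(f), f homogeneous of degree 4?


C(15,2)-C(11,2)=105-55=50


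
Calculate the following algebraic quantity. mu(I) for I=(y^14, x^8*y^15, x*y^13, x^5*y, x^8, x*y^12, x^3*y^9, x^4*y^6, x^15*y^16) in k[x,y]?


Remove redundant (divisible by others).
x*y^13 redundant.
x^8*y^15 redundant.
x^15*y^16 redundant.
Min: x^8, x^5*y, x^4*y^6, x^3*y^9, x*y^12, y^14
Count=6


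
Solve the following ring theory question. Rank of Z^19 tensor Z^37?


rank(M(x)N) = rank(M)*rank(N)
19*37 = 703


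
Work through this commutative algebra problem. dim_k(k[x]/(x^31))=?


Basis: 1,x,...,x^30
dim=31


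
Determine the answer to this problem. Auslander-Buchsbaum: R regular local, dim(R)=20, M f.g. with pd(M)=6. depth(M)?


pd+depth=depth(R)=20
depth=20-6=14


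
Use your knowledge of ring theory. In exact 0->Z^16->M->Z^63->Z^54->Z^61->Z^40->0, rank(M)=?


Alt sum=0:
(-1)^0*16 + (-1)^1*? + (-1)^2*63 + (-1)^3*54 + (-1)^4*61 + (-1)^5*40=0
rank(M)=46


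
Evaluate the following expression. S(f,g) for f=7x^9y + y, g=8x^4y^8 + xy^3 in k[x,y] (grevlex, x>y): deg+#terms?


LT(f)=7x^9y, LT(g)=8x^4y^8
lcm(LM)=x^9y^8
S(f,g) (scaled by 56 to clear denominators) = 8y^7*f - 7x^5*g = -7x^6y^3 + 8y^8
2 terms, deg 9.
9+2=11


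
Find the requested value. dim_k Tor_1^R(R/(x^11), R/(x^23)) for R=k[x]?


Tor_1(R/I,R/J)=(I cap J)/IJ=(x^23)/(x^34)
dim=34-23=min(11,23)=11


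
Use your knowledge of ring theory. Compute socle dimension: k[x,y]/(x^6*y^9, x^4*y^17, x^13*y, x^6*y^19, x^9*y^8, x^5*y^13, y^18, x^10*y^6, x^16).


Socle = ann(m) = span of standard monomials u with x*u, y*u in I (staircase corners).
Redundant generators: x^6*y^19
Minimal generators: x^16, x^13*y, x^10*y^6, x^9*y^8, x^6*y^9, x^5*y^13, x^4*y^17, y^18
Corners: x^3y^17, x^4y^16, x^5y^12, x^8y^8, x^9y^7, x^12y^5, x^15
Socle dim=7


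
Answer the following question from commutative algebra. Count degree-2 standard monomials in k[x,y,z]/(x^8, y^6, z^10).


Need i<8, j<6, k<10 with i+j+k=2.
For each i, j ranges over max(0,2-i-9)..min(5,2-i):
  i=0: j in [0,2] -> 3
  i=1: j in [0,1] -> 2
  i=2: j in [0,0] -> 1
H(2) = 3+2+1 = 6


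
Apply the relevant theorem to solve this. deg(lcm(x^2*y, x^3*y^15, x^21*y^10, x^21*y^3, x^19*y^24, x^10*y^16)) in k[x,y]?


lcm = componentwise max:
x: max(2,3,21,21,19,10)=21
y: max(1,15,10,3,24,16)=24
Total=21+24=45


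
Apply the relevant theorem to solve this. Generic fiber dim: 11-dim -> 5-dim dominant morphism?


dim(fiber)=dim(X)-dim(Y)=11-5=6


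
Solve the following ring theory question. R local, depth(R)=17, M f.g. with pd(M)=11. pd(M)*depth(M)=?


pd+depth=17
depth=17-11=6
pd*depth=11*6=66


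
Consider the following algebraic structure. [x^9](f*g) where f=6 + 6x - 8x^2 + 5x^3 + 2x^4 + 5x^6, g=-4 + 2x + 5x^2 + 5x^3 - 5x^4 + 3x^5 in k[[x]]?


[x^9] = sum a_i*b_j, i+j=9
  2*3=6
  5*5=25
Sum=31


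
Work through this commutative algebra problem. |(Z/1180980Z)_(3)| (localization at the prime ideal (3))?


3-primary part: 1180980=3^10*20
Size=3^10=59049


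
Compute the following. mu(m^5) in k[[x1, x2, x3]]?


C(n+d-1,d)=C(7,5)=21


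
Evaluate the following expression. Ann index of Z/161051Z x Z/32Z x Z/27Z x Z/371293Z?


Exponent = lcm of the cyclic orders; pairwise coprime => product.
11^5*2^5*3^3*13^5=161051*32*27*371293=51664702126752


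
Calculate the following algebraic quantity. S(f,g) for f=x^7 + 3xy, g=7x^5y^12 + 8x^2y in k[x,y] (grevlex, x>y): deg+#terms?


LT(f)=x^7, LT(g)=7x^5y^12
lcm(LM)=x^7y^12
S(f,g) (scaled by 7 to clear denominators) = 7y^12*f - x^2*g = 21xy^13 - 8x^4y
2 terms, deg 14.
14+2=16


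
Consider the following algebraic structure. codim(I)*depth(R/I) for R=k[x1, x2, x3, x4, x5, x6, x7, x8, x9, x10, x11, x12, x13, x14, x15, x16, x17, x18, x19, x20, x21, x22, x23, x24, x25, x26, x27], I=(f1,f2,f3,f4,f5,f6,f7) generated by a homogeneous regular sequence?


codim=7, depth=dim(R/I)=27-7=20
Product=7*20=140


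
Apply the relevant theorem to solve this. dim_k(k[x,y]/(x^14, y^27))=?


Basis: x^i*y^j, i<14, j<27
14*27=378


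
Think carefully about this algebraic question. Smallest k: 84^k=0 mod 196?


84^k mod 196:
k=1: 84
k=2: 0
First zero at k = 2


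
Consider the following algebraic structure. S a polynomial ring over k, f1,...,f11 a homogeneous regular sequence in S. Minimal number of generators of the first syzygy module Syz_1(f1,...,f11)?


Regular sequence => Koszul complex is the minimal free resolution.
Syz_1 minimally generated by Koszul relations f_i*e_j - f_j*e_i (i<j): mu(Syz_1) = beta_2 = C(m,2) = m(m-1)/2
m=11
11*10/2 = 55


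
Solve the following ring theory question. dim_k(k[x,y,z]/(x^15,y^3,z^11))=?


Basis: x^iy^jz^k, i<15,j<3,k<11
15*3*11=495


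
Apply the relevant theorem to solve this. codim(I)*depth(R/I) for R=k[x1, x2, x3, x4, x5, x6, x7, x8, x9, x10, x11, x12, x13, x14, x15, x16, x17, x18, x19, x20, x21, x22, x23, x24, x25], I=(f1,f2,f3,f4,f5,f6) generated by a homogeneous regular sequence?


codim=6, depth=dim(R/I)=25-6=19
Product=6*19=114


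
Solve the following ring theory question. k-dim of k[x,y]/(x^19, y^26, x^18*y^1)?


k[x,y]/I, I = (x^19, y^26, x^18*y^1)
Rect: 19x26=494. Corner: (19-18)x(26-1)=25.
dim = 494-25 = 469


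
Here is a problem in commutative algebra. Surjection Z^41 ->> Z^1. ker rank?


rank(ker) = 41-1 = 40


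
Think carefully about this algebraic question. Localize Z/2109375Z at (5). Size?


5-primary part: 2109375=5^7*27
Size=5^7=78125


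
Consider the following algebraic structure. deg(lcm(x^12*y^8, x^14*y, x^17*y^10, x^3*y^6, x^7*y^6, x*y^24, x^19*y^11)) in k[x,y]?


lcm = componentwise max:
x: max(12,14,17,3,7,1,19)=19
y: max(8,1,10,6,6,24,11)=24
Total=19+24=43
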